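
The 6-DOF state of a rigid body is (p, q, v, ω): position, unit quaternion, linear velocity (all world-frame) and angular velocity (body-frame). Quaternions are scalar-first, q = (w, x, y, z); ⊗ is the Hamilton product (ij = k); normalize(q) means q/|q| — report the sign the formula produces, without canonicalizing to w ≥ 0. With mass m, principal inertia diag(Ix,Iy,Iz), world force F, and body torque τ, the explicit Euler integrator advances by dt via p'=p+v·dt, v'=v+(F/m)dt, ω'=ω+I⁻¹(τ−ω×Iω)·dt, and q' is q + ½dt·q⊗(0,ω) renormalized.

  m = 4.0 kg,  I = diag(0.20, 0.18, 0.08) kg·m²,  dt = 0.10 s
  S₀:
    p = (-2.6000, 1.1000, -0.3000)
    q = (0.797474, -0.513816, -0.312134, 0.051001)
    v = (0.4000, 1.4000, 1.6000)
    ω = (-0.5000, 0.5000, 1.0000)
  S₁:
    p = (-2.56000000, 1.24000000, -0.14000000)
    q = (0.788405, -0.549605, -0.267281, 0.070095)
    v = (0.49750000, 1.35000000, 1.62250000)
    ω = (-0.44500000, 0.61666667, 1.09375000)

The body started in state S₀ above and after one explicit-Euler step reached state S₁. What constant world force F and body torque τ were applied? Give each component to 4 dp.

Δω = ω₁−ω₀ = (0.05500000, 0.11666667, 0.09375000)
precession coupling = (-0.0500, -0.0600, 0.0050)
I·α + gyro = (0.0600, 0.1500, 0.0800)
v₁ − v₀ = (0.09750000, -0.05000000, 0.02250000)
m·(v₁−v₀)/dt = (3.9000, -2.0000, 0.9000)

F = (3.9000, -2.0000, 0.9000)
τ = (0.0600, 0.1500, 0.0800)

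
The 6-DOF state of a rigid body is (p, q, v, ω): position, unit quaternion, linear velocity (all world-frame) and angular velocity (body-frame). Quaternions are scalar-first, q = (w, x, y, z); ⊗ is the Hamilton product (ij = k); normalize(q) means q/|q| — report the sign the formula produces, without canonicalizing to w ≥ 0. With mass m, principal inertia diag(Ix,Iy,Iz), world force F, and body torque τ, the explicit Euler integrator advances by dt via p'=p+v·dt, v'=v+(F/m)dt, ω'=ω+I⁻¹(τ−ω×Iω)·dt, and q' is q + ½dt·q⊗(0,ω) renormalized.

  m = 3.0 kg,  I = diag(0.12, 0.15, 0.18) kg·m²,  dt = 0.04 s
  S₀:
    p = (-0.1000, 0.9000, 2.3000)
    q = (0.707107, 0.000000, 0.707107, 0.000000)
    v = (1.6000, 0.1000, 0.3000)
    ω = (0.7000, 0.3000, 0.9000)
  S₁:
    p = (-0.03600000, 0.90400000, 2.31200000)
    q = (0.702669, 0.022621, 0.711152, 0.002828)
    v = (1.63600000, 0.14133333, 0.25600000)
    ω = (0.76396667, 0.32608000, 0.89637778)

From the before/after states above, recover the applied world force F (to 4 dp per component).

Δv = v₁−v₀ = (0.03600000, 0.04133333, -0.04400000)
F = m·Δv/dt = (2.7000, 3.1000, -3.3000)

F = (2.7000, 3.1000, -3.3000)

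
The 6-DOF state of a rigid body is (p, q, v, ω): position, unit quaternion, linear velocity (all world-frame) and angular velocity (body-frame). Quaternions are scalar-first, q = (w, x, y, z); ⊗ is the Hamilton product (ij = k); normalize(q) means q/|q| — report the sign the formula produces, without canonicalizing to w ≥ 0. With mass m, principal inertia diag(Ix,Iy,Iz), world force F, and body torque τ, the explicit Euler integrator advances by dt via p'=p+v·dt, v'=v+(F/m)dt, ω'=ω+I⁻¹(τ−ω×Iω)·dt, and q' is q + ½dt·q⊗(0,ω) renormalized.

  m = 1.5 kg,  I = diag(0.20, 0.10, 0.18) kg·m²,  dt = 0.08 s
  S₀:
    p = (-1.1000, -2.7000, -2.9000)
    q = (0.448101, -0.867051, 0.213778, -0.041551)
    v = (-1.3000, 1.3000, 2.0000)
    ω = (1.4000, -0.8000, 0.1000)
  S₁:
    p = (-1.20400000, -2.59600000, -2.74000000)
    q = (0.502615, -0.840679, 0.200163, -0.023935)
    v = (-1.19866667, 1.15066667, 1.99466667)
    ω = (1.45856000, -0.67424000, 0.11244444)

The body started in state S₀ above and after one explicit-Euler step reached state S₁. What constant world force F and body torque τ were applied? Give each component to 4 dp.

rate change Δω = (0.05856000, 0.12576000, 0.01244444)
precession coupling = (-0.0064, 0.0028, 0.1120)
τ = I·(Δω/dt) + ω₀×(Iω₀) = (0.1400, 0.1600, 0.1400)
Δv = v₁−v₀ = (0.10133333, -0.14933333, -0.00533333)
m·(v₁−v₀)/dt = (1.9000, -2.8000, -0.1000)

F = (1.9000, -2.8000, -0.1000)
τ = (0.1400, 0.1600, 0.1400)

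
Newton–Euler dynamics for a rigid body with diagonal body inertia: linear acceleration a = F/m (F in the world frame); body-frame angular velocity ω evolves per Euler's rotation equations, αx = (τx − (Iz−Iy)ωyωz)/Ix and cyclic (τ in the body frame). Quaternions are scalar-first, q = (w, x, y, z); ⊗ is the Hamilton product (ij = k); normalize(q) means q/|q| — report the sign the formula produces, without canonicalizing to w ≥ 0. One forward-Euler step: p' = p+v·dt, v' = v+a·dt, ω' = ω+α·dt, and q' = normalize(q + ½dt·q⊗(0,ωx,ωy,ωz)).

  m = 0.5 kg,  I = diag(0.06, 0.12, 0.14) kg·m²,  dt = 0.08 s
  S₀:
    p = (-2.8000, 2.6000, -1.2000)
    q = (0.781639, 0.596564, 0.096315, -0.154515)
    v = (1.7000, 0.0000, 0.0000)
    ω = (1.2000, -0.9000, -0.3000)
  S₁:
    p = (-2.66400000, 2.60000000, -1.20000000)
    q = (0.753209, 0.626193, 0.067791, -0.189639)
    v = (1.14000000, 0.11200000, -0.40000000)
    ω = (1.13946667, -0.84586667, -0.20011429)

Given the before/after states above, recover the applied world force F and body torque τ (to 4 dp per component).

F = (-3.5000, 0.7000, -2.5000)
τ = (-0.0400, 0.1100, 0.1100)

ω₁ − ω₀ = (-0.06053333, 0.05413333, 0.09988571)
precession coupling = (0.0054, 0.0288, -0.0648)
applied torque τ = (-0.0400, 0.1100, 0.1100)
velocity change Δv = (-0.56000000, 0.11200000, -0.40000000)
m·(v₁−v₀)/dt = (-3.5000, 0.7000, -2.5000)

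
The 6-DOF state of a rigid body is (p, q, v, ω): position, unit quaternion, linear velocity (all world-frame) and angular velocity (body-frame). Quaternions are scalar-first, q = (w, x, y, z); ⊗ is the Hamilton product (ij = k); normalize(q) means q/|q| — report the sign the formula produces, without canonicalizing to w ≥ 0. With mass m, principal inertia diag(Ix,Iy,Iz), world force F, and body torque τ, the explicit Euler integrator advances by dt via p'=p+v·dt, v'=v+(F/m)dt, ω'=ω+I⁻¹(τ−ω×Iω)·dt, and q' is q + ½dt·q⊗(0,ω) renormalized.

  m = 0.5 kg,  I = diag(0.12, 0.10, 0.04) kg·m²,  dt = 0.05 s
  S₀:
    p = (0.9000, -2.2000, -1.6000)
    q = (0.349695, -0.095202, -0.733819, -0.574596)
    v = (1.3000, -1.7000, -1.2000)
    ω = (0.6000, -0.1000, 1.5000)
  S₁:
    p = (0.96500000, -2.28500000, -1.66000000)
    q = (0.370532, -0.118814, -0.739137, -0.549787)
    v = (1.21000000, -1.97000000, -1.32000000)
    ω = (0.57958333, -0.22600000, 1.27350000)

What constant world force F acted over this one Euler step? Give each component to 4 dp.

F = (-0.9000, -2.7000, -1.2000)

v₁ − v₀ = (-0.09000000, -0.27000000, -0.12000000)
F = m·Δv/dt = (-0.9000, -2.7000, -1.2000)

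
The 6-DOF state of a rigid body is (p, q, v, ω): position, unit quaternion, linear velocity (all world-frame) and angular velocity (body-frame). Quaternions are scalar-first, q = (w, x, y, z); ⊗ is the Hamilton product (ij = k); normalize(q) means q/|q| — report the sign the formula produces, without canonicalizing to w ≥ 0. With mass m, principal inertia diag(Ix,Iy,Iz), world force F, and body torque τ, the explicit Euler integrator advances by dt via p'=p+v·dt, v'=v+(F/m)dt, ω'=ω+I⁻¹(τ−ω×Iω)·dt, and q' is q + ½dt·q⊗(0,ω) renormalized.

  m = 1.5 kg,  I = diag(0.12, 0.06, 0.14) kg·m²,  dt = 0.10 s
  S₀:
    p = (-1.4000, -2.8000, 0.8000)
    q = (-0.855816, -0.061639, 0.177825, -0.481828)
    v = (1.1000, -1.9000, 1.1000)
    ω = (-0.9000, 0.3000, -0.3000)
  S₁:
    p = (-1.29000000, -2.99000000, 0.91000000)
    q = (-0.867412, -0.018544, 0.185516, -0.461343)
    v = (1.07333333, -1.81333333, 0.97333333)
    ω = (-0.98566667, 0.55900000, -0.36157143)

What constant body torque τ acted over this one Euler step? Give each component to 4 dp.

rate change Δω = (-0.08566667, 0.25900000, -0.06157143)
ω₀×(Iω₀) = (-0.0072, -0.0054, 0.0162)
applied torque τ = (-0.1100, 0.1500, -0.0700)

τ = (-0.1100, 0.1500, -0.0700)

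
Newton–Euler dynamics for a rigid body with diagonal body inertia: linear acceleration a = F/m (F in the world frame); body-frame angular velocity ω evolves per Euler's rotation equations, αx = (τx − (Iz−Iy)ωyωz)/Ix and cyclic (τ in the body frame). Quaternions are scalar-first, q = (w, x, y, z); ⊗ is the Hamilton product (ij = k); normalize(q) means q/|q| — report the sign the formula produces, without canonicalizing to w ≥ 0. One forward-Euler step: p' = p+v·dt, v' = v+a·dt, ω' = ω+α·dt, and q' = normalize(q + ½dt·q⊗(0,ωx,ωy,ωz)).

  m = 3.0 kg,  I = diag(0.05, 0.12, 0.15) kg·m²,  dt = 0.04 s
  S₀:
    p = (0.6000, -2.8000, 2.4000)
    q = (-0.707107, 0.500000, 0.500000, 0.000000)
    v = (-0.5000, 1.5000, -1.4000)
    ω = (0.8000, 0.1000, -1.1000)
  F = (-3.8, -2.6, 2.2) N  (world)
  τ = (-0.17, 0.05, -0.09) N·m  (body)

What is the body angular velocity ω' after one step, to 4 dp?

angular accel α = (-3.3340, -0.3167, -0.6373)
ω' = ω + α·dt = (0.6666, 0.0873, -1.1255)

ω' = (0.6666, 0.0873, -1.1255)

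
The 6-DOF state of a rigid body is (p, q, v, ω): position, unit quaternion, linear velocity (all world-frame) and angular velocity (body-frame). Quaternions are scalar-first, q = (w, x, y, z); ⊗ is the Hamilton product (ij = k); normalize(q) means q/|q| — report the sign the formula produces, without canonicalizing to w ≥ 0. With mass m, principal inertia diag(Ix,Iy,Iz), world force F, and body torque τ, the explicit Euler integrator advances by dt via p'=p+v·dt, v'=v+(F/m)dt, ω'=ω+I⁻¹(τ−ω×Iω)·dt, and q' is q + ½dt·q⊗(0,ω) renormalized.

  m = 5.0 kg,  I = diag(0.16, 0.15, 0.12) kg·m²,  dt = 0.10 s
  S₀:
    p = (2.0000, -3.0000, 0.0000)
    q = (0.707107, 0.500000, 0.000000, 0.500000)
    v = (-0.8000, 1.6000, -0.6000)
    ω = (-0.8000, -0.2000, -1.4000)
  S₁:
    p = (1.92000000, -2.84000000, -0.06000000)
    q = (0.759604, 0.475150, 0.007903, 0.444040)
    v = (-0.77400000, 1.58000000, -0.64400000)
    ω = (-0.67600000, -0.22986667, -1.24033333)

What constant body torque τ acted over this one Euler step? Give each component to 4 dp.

τ = (0.1900, 0.0000, 0.1900)

Δω = ω₁−ω₀ = (0.12400000, -0.02986667, 0.15966667)
τ = I·(Δω/dt) + ω₀×(Iω₀) = (0.1900, 0.0000, 0.1900)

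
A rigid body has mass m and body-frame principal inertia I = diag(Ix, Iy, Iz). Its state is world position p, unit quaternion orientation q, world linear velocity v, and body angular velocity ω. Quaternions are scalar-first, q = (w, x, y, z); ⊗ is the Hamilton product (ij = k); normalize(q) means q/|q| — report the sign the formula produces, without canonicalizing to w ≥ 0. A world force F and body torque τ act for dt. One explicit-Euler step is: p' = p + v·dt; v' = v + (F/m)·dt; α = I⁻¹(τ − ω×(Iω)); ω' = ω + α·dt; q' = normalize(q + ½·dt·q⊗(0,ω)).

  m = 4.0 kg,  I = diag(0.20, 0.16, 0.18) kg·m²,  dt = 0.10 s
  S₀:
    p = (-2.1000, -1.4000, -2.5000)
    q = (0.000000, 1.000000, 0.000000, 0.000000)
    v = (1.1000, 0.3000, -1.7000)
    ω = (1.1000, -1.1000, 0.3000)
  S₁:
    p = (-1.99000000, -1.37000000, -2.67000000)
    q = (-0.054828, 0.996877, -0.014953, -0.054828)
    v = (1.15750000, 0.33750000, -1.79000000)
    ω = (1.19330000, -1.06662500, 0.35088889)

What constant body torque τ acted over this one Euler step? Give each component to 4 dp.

Δω = ω₁−ω₀ = (0.09330000, 0.03337500, 0.05088889)
ω₀×(Iω₀) = (-0.0066, 0.0066, 0.0484)
applied torque τ = (0.1800, 0.0600, 0.1400)

τ = (0.1800, 0.0600, 0.1400)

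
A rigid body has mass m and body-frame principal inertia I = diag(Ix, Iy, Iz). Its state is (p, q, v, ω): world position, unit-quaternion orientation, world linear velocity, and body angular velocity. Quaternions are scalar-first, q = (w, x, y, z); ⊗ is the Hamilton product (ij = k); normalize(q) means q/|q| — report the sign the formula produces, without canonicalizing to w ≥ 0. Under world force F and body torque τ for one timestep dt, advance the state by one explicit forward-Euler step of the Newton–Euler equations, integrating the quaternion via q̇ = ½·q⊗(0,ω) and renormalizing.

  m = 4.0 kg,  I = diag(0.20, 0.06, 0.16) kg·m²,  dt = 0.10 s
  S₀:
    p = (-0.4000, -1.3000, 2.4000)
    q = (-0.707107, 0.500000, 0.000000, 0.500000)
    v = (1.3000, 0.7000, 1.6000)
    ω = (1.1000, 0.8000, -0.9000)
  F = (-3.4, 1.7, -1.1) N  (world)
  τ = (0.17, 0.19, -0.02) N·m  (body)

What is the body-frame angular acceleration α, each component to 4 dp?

α = (1.2100, 3.8267, 0.6450)

precession coupling ω×(Iω) = (-0.0720, -0.0396, -0.1232)
angular accel α = (1.2100, 3.8267, 0.6450)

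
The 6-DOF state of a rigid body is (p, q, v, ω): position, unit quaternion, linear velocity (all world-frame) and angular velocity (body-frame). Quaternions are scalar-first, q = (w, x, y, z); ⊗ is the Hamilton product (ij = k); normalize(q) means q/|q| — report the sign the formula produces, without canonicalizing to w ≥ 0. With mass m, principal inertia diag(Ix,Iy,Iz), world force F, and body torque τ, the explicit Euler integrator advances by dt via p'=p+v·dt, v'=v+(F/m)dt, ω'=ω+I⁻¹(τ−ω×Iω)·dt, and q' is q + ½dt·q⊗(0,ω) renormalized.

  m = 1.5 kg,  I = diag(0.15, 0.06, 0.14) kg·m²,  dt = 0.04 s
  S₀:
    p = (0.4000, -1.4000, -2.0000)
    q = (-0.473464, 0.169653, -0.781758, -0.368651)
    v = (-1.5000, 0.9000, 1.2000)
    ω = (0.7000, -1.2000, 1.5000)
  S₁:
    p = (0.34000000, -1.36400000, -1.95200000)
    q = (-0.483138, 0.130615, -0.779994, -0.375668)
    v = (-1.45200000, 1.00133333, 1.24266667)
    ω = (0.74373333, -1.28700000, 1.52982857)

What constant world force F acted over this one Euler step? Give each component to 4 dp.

Δv = v₁−v₀ = (0.04800000, 0.10133333, 0.04266667)
m·(v₁−v₀)/dt = (1.8000, 3.8000, 1.6000)

F = (1.8000, 3.8000, 1.6000)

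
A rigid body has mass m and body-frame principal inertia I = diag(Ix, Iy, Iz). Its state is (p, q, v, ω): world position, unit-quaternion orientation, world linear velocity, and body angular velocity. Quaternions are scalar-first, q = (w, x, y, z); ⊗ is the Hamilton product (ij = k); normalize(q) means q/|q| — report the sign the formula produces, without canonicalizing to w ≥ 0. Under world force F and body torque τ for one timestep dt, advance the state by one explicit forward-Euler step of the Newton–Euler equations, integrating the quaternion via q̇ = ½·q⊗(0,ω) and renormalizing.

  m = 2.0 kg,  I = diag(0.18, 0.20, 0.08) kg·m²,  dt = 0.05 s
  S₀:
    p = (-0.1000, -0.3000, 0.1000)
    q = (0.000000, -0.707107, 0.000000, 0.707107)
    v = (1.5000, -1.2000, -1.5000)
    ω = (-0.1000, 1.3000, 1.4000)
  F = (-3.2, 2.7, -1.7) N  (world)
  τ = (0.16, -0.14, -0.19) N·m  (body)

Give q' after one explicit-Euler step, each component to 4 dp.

q' = (-0.0265, -0.7293, 0.0230, 0.6833)

Hamilton product q⊗(0,ω) = (-1.0606605, -0.9192391, 0.9192391, -0.9192391)
q' = normalize(q + ½dt·q⊗(0,ω)) = (-0.0265, -0.7293, 0.0230, 0.6833)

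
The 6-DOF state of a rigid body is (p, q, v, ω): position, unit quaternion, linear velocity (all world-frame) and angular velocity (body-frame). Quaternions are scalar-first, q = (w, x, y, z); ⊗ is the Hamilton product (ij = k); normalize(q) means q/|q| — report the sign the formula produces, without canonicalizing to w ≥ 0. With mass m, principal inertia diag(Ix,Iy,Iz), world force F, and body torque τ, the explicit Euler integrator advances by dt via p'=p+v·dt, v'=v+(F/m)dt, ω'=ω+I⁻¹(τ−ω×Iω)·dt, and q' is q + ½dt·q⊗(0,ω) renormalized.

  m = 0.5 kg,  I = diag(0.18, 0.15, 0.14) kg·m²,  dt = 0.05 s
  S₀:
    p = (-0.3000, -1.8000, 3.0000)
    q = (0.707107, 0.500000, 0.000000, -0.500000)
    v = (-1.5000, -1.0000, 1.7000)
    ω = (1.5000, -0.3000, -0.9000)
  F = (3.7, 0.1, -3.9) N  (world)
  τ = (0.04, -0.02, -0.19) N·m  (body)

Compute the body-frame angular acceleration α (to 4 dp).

gyro term ω×Iω = (-0.0027, -0.0540, 0.0135)
α = I⁻¹(τ − ω×Iω) = (0.2372, 0.2267, -1.4536)

α = (0.2372, 0.2267, -1.4536)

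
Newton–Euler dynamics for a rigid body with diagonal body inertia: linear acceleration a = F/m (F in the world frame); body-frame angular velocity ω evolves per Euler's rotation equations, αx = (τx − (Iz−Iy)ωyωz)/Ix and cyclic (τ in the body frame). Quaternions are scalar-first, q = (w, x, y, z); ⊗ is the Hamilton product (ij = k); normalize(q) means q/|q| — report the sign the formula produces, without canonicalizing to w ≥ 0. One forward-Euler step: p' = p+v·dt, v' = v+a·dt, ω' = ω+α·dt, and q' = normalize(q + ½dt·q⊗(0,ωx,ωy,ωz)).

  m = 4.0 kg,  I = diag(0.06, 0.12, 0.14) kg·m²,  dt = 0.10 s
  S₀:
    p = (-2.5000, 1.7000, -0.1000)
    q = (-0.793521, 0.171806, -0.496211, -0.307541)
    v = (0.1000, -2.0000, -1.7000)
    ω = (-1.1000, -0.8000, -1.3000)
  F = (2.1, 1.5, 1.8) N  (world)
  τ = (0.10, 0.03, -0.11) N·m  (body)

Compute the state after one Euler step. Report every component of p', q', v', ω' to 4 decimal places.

p' = (-2.4900, 1.5000, -0.2700)
q' = (-0.8203, 0.2344, -0.4345, -0.2889)
v' = (0.1525, -1.9625, -1.6550)
ω' = (-0.9680, -0.6797, -1.4163)

p + v·dt = (-2.4900, 1.5000, -0.2700)
v + (F/m)dt = (0.1525, -1.9625, -1.6550)
α = I⁻¹(τ − ω×Iω) = (1.3200, 1.2033, -1.1629)
ω + α·dt = (-0.9680, -0.6797, -1.4163)
q⊗(0,ω) = (-0.6077855, 1.2719146, 1.1964597, 0.3483004)
q + ½dt·q⊗(0,ω), renormalized = (-0.8203, 0.2344, -0.4345, -0.2889)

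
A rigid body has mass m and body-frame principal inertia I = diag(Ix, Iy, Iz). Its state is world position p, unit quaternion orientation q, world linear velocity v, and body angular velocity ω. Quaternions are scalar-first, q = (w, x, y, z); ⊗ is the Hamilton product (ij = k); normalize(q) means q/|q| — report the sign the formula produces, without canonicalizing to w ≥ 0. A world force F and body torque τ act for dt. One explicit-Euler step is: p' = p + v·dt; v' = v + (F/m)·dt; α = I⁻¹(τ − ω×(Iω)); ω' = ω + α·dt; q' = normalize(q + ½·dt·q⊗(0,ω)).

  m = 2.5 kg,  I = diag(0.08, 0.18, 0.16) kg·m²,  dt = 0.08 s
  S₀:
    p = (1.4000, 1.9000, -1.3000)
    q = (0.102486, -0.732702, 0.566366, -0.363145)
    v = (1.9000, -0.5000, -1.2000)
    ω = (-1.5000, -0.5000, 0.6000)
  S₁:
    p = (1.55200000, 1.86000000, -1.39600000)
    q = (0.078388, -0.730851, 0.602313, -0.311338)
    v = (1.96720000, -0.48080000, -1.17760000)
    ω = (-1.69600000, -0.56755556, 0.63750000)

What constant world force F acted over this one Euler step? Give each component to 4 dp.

F = (2.1000, 0.6000, 0.7000)

Δv = v₁−v₀ = (0.06720000, 0.01920000, 0.02240000)
F = m·Δv/dt = (2.1000, 0.6000, 0.7000)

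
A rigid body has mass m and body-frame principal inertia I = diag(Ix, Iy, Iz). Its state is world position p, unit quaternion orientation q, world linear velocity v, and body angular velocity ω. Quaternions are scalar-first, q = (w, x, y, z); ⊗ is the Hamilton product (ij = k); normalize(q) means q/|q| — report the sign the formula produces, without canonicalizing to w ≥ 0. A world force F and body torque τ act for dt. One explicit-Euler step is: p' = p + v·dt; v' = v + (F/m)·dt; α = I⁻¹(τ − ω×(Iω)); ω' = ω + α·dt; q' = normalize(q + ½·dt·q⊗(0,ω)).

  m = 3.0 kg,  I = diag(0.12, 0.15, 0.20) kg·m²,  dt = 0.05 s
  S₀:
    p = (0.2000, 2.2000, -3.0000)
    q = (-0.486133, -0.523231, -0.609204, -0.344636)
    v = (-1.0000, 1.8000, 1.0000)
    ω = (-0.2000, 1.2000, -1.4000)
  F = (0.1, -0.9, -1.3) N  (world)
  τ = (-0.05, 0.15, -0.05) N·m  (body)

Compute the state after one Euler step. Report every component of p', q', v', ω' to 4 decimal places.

p + v·dt = (0.1500, 2.2900, -2.9500)
new velocity v' = (-0.9983, 1.7850, 0.9783)
gyro term ω×Iω = (-0.0840, -0.0224, -0.0072)
(τ − ω×Iω)/I = (0.2833, 1.1493, -0.2140)
ω + α·dt = (-0.1858, 1.2575, -1.4107)
Hamilton product q⊗(0,ω) = (0.1439082, 1.3636754, -1.2469558, -0.0691318)
updated quaternion q' = (-0.4820, -0.4886, -0.6397, -0.3460)

p' = (0.1500, 2.2900, -2.9500)
q' = (-0.4820, -0.4886, -0.6397, -0.3460)
v' = (-0.9983, 1.7850, 0.9783)
ω' = (-0.1858, 1.2575, -1.4107)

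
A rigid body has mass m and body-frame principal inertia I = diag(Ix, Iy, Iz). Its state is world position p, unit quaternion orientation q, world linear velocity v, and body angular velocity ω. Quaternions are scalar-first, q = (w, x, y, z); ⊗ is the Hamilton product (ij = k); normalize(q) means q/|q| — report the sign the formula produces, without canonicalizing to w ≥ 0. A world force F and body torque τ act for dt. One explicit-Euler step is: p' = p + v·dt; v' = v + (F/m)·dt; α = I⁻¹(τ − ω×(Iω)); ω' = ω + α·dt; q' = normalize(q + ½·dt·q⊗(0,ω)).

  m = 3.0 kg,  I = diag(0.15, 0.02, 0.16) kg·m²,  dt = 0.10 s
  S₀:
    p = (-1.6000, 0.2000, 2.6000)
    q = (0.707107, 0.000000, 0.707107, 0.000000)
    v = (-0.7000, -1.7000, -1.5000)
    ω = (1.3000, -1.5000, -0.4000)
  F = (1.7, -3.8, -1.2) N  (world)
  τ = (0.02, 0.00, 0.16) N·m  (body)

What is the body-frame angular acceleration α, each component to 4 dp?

precession coupling ω×(Iω) = (0.0840, 0.0052, 0.2535)
(τ − ω×Iω)/I = (-0.4267, -0.2600, -0.5844)

α = (-0.4267, -0.2600, -0.5844)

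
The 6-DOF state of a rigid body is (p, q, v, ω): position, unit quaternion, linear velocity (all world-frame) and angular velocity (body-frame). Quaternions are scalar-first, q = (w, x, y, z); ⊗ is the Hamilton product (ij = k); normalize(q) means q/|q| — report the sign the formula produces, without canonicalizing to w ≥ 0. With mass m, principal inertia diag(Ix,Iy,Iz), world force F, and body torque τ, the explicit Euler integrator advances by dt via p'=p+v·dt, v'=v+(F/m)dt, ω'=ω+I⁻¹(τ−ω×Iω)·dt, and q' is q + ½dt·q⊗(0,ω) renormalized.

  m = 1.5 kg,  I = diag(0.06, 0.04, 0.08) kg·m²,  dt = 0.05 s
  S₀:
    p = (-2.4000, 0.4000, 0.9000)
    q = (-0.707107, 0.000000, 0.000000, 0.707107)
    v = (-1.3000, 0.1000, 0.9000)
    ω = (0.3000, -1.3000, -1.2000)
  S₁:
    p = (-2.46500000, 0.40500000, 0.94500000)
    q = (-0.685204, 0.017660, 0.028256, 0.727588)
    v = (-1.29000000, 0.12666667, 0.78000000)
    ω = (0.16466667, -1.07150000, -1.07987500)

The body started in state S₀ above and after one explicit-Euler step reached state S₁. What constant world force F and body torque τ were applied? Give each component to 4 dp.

velocity change Δv = (0.01000000, 0.02666667, -0.12000000)
m·(v₁−v₀)/dt = (0.3000, 0.8000, -3.6000)
Δω = ω₁−ω₀ = (-0.13533333, 0.22850000, 0.12012500)
I·α + gyro = (-0.1000, 0.1900, 0.2000)

F = (0.3000, 0.8000, -3.6000)
τ = (-0.1000, 0.1900, 0.2000)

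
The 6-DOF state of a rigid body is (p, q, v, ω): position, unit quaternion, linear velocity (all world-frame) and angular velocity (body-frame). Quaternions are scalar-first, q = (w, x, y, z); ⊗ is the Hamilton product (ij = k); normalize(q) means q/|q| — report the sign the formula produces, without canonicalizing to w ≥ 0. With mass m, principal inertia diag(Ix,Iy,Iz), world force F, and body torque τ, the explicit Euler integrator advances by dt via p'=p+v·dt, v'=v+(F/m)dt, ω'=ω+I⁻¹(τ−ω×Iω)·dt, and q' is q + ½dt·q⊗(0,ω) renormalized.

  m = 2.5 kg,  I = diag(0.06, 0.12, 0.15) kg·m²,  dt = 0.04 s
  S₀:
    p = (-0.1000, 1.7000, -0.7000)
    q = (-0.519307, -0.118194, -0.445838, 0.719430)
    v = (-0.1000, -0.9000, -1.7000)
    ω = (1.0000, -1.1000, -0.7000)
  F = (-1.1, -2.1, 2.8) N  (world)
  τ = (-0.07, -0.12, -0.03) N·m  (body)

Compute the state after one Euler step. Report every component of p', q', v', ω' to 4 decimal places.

p' = (-0.1040, 1.6640, -0.7680)
q' = (-0.5164, -0.1065, -0.4215, 0.7378)
v' = (-0.1176, -0.9336, -1.6552)
ω' = (0.9379, -1.1610, -0.6904)

gyro term ω×Iω = (0.0231, 0.0630, -0.0660)
angular accel α = (-1.5517, -1.5250, 0.2400)
ω' = ω + α·dt = (0.9379, -1.1610, -0.6904)
Hamilton product q⊗(0,ω) = (0.1313732, 0.5841526, 1.2079319, 0.9393663)
q' = normalize(q + ½dt·q⊗(0,ω)) = (-0.5164, -0.1065, -0.4215, 0.7378)
linear accel F/m = (-0.4400, -0.8400, 1.1200)
p' = p + v·dt = (-0.1040, 1.6640, -0.7680)
v' = v + a·dt = (-0.1176, -0.9336, -1.6552)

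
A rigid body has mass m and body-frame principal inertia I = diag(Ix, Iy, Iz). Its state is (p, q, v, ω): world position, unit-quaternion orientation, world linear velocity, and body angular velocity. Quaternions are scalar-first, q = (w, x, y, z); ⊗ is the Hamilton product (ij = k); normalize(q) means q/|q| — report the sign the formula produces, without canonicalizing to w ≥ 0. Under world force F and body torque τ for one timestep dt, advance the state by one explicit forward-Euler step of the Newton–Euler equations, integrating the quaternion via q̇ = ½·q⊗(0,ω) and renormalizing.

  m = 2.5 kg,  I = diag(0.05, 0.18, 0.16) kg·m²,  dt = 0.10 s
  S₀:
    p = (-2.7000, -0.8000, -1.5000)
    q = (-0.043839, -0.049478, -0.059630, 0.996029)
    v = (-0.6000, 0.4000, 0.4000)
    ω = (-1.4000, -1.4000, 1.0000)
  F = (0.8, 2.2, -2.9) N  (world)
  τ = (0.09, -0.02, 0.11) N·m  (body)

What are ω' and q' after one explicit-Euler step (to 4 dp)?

ω' = (-1.2760, -1.4967, 0.9095)
q' = (-0.1007, 0.0202, -0.1231, 0.9871)

precession coupling ω×(Iω) = (0.0280, 0.1540, 0.2548)
α = I⁻¹(τ − ω×Iω) = (1.2400, -0.9667, -0.9050)
ω' = ω + α·dt = (-1.2760, -1.4967, 0.9095)
Hamilton product q⊗(0,ω) = (-1.1487802, 1.3961852, -1.2835880, -0.0580518)
updated quaternion q' = (-0.1007, 0.0202, -0.1231, 0.9871)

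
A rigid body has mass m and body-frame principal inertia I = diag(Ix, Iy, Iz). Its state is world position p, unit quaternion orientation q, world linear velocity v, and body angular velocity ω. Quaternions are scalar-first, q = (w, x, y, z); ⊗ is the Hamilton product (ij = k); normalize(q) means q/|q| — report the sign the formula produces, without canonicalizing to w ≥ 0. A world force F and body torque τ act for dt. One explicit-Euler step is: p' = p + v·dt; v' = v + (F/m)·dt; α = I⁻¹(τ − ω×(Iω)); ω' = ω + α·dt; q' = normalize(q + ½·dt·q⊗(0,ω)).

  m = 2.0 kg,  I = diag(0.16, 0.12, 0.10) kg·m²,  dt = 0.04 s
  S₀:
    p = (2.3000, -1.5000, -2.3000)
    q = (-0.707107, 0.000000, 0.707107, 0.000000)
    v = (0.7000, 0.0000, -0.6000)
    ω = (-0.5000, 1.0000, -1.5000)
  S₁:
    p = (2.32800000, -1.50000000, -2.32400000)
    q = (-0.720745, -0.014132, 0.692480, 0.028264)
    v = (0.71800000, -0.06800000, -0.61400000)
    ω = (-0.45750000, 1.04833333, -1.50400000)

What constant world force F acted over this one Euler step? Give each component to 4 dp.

Δv = v₁−v₀ = (0.01800000, -0.06800000, -0.01400000)
applied force F = (0.9000, -3.4000, -0.7000)

F = (0.9000, -3.4000, -0.7000)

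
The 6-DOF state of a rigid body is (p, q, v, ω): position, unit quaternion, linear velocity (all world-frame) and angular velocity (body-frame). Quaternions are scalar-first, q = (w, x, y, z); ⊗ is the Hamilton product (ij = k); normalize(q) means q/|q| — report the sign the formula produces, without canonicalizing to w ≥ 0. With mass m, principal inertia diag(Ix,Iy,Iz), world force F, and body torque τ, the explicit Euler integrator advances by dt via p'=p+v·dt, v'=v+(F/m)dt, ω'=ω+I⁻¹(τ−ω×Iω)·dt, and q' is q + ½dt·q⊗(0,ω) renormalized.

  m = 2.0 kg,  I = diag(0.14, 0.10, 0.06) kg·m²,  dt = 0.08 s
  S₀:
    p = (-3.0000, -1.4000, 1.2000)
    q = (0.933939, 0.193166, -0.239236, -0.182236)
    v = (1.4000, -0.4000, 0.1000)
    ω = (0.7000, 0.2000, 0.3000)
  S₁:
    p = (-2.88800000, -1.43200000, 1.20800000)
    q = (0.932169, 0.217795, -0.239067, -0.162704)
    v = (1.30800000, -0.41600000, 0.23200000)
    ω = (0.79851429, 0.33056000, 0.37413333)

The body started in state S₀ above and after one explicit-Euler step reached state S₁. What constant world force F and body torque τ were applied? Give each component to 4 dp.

v₁ − v₀ = (-0.09200000, -0.01600000, 0.13200000)
applied force F = (-2.3000, -0.4000, 3.3000)
rate change Δω = (0.09851429, 0.13056000, 0.07413333)
precession coupling = (-0.0024, 0.0168, -0.0056)
I·α + gyro = (0.1700, 0.1800, 0.0500)

F = (-2.3000, -0.4000, 3.3000)
τ = (0.1700, 0.1800, 0.0500)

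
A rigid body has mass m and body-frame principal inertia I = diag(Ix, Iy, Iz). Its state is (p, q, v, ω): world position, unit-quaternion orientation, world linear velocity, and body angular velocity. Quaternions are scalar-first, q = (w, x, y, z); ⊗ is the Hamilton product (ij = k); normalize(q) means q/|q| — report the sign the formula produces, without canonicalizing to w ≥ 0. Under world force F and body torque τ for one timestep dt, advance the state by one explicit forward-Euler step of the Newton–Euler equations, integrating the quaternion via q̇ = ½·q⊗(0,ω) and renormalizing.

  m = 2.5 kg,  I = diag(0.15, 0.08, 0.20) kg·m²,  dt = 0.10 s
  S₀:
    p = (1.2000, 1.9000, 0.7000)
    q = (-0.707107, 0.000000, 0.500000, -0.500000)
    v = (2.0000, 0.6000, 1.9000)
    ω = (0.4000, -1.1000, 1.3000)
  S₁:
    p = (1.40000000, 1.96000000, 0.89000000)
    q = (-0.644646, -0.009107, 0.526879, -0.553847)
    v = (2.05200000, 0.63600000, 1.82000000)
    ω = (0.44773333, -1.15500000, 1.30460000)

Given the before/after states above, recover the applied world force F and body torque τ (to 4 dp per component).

F = (1.3000, 0.9000, -2.0000)
τ = (-0.1000, -0.0700, 0.0400)

ω₁ − ω₀ = (0.04773333, -0.05500000, 0.00460000)
gyro term ω₀×Iω₀ = (-0.1716, -0.0260, 0.0308)
applied torque τ = (-0.1000, -0.0700, 0.0400)
velocity change Δv = (0.05200000, 0.03600000, -0.08000000)
applied force F = (1.3000, 0.9000, -2.0000)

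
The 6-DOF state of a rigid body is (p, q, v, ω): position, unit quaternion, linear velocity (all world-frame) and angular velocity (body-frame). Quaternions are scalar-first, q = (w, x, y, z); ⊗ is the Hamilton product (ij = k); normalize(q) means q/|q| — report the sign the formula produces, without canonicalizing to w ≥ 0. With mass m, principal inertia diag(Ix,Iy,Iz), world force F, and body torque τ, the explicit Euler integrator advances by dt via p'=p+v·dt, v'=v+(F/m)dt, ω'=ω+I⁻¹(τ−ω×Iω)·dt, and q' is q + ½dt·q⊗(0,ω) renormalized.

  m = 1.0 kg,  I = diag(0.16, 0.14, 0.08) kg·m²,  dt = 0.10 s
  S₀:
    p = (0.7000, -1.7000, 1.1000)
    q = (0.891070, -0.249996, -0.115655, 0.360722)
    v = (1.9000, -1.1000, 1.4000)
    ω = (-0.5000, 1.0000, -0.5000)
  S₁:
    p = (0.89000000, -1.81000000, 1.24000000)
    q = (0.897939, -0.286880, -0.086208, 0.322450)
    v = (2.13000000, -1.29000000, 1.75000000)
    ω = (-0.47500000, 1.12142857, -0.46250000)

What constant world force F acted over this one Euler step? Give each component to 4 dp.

v₁ − v₀ = (0.23000000, -0.19000000, 0.35000000)
m·(v₁−v₀)/dt = (2.3000, -1.9000, 3.5000)

F = (2.3000, -1.9000, 3.5000)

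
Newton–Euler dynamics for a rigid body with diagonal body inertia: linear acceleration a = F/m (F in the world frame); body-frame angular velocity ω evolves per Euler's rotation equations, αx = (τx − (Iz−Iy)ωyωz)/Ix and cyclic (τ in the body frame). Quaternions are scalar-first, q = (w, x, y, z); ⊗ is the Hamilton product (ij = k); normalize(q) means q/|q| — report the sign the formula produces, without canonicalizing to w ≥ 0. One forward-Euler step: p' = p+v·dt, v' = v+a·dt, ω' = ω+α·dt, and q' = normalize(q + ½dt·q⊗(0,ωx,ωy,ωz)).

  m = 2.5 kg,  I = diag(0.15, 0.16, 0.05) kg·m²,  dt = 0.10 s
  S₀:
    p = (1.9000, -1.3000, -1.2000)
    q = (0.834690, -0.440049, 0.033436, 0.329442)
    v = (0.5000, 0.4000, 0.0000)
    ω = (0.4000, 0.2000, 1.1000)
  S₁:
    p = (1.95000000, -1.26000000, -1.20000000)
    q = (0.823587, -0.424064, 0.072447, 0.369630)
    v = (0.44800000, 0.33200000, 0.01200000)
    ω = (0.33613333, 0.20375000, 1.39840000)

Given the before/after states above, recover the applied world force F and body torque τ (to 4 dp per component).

Δω = ω₁−ω₀ = (-0.06386667, 0.00375000, 0.29840000)
precession coupling = (-0.0242, 0.0440, 0.0008)
I·α + gyro = (-0.1200, 0.0500, 0.1500)
v₁ − v₀ = (-0.05200000, -0.06800000, 0.01200000)
m·(v₁−v₀)/dt = (-1.3000, -1.7000, 0.3000)

F = (-1.3000, -1.7000, 0.3000)
τ = (-0.1200, 0.0500, 0.1500)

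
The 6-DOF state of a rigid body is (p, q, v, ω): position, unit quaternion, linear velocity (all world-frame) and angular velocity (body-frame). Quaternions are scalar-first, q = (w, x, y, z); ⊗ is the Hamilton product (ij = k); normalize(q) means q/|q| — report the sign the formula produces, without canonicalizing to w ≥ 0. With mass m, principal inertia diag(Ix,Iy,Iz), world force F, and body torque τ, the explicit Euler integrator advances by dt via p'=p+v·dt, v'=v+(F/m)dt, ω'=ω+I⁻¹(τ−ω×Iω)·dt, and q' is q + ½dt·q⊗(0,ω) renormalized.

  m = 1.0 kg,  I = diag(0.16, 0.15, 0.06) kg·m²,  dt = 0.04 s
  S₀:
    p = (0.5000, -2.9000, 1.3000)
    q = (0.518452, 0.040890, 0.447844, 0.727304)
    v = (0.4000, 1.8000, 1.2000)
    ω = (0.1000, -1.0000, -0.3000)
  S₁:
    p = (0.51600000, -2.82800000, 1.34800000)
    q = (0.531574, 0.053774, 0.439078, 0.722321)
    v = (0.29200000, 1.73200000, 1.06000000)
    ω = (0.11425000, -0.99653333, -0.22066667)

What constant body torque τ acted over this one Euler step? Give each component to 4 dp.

τ = (0.0300, 0.0100, 0.1200)

rate change Δω = (0.01425000, 0.00346667, 0.07933333)
applied torque τ = (0.0300, 0.0100, 0.1200)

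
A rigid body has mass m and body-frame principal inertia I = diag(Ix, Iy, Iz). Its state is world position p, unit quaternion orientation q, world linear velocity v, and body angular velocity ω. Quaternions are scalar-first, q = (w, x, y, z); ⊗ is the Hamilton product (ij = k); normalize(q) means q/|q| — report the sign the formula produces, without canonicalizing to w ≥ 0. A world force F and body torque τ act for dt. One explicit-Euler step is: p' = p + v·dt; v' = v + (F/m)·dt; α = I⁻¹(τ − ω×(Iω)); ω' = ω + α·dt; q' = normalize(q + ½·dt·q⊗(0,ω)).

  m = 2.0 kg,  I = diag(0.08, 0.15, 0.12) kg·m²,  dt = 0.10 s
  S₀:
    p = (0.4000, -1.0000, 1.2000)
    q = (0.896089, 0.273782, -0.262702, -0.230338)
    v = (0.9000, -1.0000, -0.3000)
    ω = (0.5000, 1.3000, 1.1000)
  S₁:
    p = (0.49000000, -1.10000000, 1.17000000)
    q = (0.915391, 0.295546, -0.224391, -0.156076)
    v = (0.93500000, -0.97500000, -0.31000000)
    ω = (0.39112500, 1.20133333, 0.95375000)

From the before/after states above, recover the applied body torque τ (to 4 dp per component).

τ = (-0.1300, -0.1700, -0.1300)

rate change Δω = (-0.10887500, -0.09866667, -0.14625000)
precession coupling = (-0.0429, -0.0220, 0.0455)
applied torque τ = (-0.1300, -0.1700, -0.1300)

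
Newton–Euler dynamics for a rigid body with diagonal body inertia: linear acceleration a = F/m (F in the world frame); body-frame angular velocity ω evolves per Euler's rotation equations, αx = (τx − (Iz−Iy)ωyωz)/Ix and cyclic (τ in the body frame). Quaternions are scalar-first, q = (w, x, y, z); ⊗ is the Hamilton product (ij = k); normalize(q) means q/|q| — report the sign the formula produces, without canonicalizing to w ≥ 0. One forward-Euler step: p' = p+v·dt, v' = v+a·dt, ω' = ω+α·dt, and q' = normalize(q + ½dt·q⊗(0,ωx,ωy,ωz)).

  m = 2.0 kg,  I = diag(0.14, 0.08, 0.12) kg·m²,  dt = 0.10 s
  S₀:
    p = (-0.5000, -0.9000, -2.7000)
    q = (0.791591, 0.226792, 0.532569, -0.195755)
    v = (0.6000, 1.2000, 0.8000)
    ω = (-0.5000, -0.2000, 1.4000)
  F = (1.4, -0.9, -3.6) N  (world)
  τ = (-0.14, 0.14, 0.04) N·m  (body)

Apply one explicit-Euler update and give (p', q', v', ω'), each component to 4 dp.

precession coupling ω×(Iω) = (-0.0112, -0.0140, -0.0060)
angular accel α = (-0.9200, 1.9250, 0.3833)
new body rate ω' = (-0.5920, -0.0075, 1.4383)
Hamilton product q⊗(0,ω) = (0.4939668, 0.3106501, -0.3779495, 1.3291535)
q + ½dt·q⊗(0,ω), renormalized = (0.8140, 0.2416, 0.5122, -0.1289)
a = (0.7000, -0.4500, -1.8000)
p' = p + v·dt = (-0.4400, -0.7800, -2.6200)
new velocity v' = (0.6700, 1.1550, 0.6200)

p' = (-0.4400, -0.7800, -2.6200)
q' = (0.8140, 0.2416, 0.5122, -0.1289)
v' = (0.6700, 1.1550, 0.6200)
ω' = (-0.5920, -0.0075, 1.4383)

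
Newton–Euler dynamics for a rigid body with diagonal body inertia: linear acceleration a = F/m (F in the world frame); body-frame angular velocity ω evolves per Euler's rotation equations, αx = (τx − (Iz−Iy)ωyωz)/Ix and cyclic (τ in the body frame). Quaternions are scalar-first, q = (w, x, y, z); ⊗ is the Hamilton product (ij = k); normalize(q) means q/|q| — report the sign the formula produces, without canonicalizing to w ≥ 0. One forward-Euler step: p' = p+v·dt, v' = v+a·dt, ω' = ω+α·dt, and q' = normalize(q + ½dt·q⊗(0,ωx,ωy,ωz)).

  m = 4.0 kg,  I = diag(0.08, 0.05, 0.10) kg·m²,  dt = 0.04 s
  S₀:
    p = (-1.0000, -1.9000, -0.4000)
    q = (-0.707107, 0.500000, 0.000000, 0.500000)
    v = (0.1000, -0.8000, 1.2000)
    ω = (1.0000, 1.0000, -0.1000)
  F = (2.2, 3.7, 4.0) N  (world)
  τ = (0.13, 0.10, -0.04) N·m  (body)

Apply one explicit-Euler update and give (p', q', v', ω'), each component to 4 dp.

angular accel α = (1.6875, 1.9600, -0.1000)
ω + α·dt = (1.0675, 1.0784, -0.1040)
q⊗(0,ω) = (-0.4500000, -1.2071070, -0.1571070, 0.5707107)
q' = normalize(q + ½dt·q⊗(0,ω)) = (-0.7158, 0.4757, -0.0031, 0.5112)
linear accel F/m = (0.5500, 0.9250, 1.0000)
p + v·dt = (-0.9960, -1.9320, -0.3520)
v' = v + a·dt = (0.1220, -0.7630, 1.2400)

p' = (-0.9960, -1.9320, -0.3520)
q' = (-0.7158, 0.4757, -0.0031, 0.5112)
v' = (0.1220, -0.7630, 1.2400)
ω' = (1.0675, 1.0784, -0.1040)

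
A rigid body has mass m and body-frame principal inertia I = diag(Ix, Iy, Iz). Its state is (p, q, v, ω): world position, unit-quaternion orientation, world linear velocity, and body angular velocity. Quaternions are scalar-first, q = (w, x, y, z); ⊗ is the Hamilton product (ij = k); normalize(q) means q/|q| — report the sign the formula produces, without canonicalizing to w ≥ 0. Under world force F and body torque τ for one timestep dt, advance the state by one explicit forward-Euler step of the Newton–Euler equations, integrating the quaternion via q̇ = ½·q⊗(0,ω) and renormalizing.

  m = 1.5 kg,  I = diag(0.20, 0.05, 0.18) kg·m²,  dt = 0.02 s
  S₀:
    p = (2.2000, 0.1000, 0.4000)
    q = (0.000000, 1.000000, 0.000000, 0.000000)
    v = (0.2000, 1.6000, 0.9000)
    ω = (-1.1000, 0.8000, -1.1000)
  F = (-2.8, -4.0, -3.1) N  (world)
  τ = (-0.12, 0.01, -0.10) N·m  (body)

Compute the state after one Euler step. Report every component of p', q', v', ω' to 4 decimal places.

p' = (2.2040, 0.1320, 0.4180)
q' = (0.0110, 0.9998, 0.0110, 0.0080)
v' = (0.1627, 1.5467, 0.8587)
ω' = (-1.1006, 0.7943, -1.1258)

new position p' = (2.2040, 0.1320, 0.4180)
v + (F/m)dt = (0.1627, 1.5467, 0.8587)
precession coupling ω×(Iω) = (-0.1144, 0.0242, 0.1320)
α = I⁻¹(τ − ω×Iω) = (-0.0280, -0.2840, -1.2889)
ω' = ω + α·dt = (-1.1006, 0.7943, -1.1258)
q⊗(0,ω) = (1.1000000, 0.0000000, 1.1000000, 0.8000000)
q + ½dt·q⊗(0,ω), renormalized = (0.0110, 0.9998, 0.0110, 0.0080)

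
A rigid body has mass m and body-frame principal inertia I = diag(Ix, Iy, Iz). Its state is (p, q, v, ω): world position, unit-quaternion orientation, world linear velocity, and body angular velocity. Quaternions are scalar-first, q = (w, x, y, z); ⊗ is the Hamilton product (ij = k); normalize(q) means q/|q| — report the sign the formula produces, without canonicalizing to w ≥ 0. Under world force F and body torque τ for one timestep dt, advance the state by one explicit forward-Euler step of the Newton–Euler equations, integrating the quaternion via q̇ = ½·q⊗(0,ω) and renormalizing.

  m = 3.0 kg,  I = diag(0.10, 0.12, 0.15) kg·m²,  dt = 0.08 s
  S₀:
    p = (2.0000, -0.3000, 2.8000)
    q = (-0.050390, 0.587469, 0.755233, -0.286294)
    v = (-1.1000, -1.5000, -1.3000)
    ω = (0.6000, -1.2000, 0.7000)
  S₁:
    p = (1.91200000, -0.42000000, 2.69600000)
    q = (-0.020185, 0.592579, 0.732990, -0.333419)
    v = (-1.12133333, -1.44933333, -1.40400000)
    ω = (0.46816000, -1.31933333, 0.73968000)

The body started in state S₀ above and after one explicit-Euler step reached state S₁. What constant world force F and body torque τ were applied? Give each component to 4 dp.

F = (-0.8000, 1.9000, -3.9000)
τ = (-0.1900, -0.2000, 0.0600)

v₁ − v₀ = (-0.02133333, 0.05066667, -0.10400000)
m·(v₁−v₀)/dt = (-0.8000, 1.9000, -3.9000)
Δω = ω₁−ω₀ = (-0.13184000, -0.11933333, 0.03968000)
ω₀×(Iω₀) = (-0.0252, -0.0210, -0.0144)
I·α + gyro = (-0.1900, -0.2000, 0.0600)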